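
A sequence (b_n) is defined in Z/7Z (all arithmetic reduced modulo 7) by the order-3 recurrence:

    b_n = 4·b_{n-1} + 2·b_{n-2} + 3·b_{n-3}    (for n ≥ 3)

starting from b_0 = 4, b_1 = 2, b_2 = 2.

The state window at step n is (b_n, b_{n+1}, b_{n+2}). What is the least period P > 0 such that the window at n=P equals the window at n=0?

342

n=0: window = (4, 2, 2)
n=1: window = (2, 2, 3)
n=2: window = (2, 3, 1)
n=3: window = (3, 1, 2)
n=4: window = (1, 2, 5)
n=5: window = (2, 5, 6)
n=6: window = (5, 6, 5)
n=7: window = (6, 5, 5)
n=8: window = (5, 5, 6)
n=9: window = (5, 6, 0)
n=10: window = (6, 0, 6)
n=11: window = (0, 6, 0)
n=12: window = (6, 0, 5)
n=13: window = (0, 5, 3)
n=14: window = (5, 3, 1)
n=15: window = (3, 1, 4)
n=16: window = (1, 4, 6)
n=17: window = (4, 6, 0)
n=18: window = (6, 0, 3)
n=19: window = (0, 3, 2)
n=20: window = (3, 2, 0)
n=21: window = (2, 0, 6)
n=22: window = (0, 6, 2)
n=23: window = (6, 2, 6)
n=24: window = (2, 6, 4)
n=25: window = (6, 4, 6)
n=26: window = (4, 6, 1)
n=27: window = (6, 1, 0)
n=28: window = (1, 0, 6)
n=29: window = (0, 6, 6)
n=30: window = (6, 6, 1)
n=31: window = (6, 1, 6)
n=32: window = (1, 6, 2)
n=33: window = (6, 2, 2)
n=34: window = (2, 2, 2)
n=35: window = (2, 2, 4)
n=36: window = (2, 4, 5)
n=37: window = (4, 5, 6)
n=38: window = (5, 6, 4)
n=39: window = (6, 4, 1)
n=40: window = (4, 1, 2)
…
n=340: window = (0, 0, 4)
n=341: window = (0, 4, 2)
n=342: window = (4, 2, 2)
window at n=342 equals window at n=0 → period = 342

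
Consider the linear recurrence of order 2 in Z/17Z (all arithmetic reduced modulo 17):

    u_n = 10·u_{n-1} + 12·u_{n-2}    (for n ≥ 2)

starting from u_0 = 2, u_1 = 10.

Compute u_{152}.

13

u_2 = 10·10 + 12·2 = 5
u_3 = 10·5 + 12·10 = 0
u_4 = 10·0 + 12·5 = 9
u_5 = 10·9 + 12·0 = 5
u_6 = 10·5 + 12·9 = 5
u_7 = 10·5 + 12·5 = 8
u_8 = 10·8 + 12·5 = 4
u_9 = 10·4 + 12·8 = 0
u_10 = 10·0 + 12·4 = 14
u_11 = 10·14 + 12·0 = 4
u_12 = 10·4 + 12·14 = 4
u_13 = 10·4 + 12·4 = 3
u_14 = 10·3 + 12·4 = 10
u_15 = 10·10 + 12·3 = 0
u_16 = 10·0 + 12·10 = 1
u_17 = 10·1 + 12·0 = 10
u_18 = 10·10 + 12·1 = 10
u_19 = 10·10 + 12·10 = 16
u_20 = 10·16 + 12·10 = 8
u_21 = 10·8 + 12·16 = 0
u_22 = 10·0 + 12·8 = 11
u_23 = 10·11 + 12·0 = 8
u_24 = 10·8 + 12·11 = 8
u_25 = 10·8 + 12·8 = 6
u_26 = 10·6 + 12·8 = 3
u_27 = 10·3 + 12·6 = 0
u_28 = 10·0 + 12·3 = 2
u_29 = 10·2 + 12·0 = 3
u_30 = 10·3 + 12·2 = 3
u_31 = 10·3 + 12·3 = 15
u_32 = 10·15 + 12·3 = 16
u_33 = 10·16 + 12·15 = 0
u_34 = 10·0 + 12·16 = 5
u_35 = 10·5 + 12·0 = 16
u_36 = 10·16 + 12·5 = 16
u_37 = 10·16 + 12·16 = 12
u_38 = 10·12 + 12·16 = 6
u_39 = 10·6 + 12·12 = 0
u_40 = 10·0 + 12·6 = 4
u_41 = 10·4 + 12·0 = 6
u_42 = 10·6 + 12·4 = 6
u_43 = 10·6 + 12·6 = 13
u_44 = 10·13 + 12·6 = 15
u_45 = 10·15 + 12·13 = 0
u_46 = 10·0 + 12·15 = 10
u_47 = 10·10 + 12·0 = 15
u_48 = 10·15 + 12·10 = 15
u_49 = 10·15 + 12·15 = 7
u_50 = 10·7 + 12·15 = 12
u_51 = 10·12 + 12·7 = 0
u_52 = 10·0 + 12·12 = 8
u_53 = 10·8 + 12·0 = 12
u_54 = 10·12 + 12·8 = 12
u_55 = 10·12 + 12·12 = 9
u_56 = 10·9 + 12·12 = 13
u_57 = 10·13 + 12·9 = 0
u_58 = 10·0 + 12·13 = 3
u_59 = 10·3 + 12·0 = 13
u_60 = 10·13 + 12·3 = 13
u_61 = 10·13 + 12·13 = 14
u_62 = 10·14 + 12·13 = 7
u_63 = 10·7 + 12·14 = 0
u_64 = 10·0 + 12·7 = 16
u_65 = 10·16 + 12·0 = 7
u_66 = 10·7 + 12·16 = 7
u_67 = 10·7 + 12·7 = 1
u_68 = 10·1 + 12·7 = 9
u_69 = 10·9 + 12·1 = 0
u_70 = 10·0 + 12·9 = 6
u_71 = 10·6 + 12·0 = 9
u_72 = 10·9 + 12·6 = 9
u_73 = 10·9 + 12·9 = 11
u_74 = 10·11 + 12·9 = 14
u_75 = 10·14 + 12·11 = 0
u_76 = 10·0 + 12·14 = 15
u_77 = 10·15 + 12·0 = 14
u_78 = 10·14 + 12·15 = 14
u_79 = 10·14 + 12·14 = 2
u_80 = 10·2 + 12·14 = 1
u_81 = 10·1 + 12·2 = 0
u_82 = 10·0 + 12·1 = 12
u_83 = 10·12 + 12·0 = 1
u_84 = 10·1 + 12·12 = 1
u_85 = 10·1 + 12·1 = 5
u_86 = 10·5 + 12·1 = 11
u_87 = 10·11 + 12·5 = 0
u_88 = 10·0 + 12·11 = 13
u_89 = 10·13 + 12·0 = 11
u_90 = 10·11 + 12·13 = 11
u_91 = 10·11 + 12·11 = 4
u_92 = 10·4 + 12·11 = 2
u_93 = 10·2 + 12·4 = 0
u_94 = 10·0 + 12·2 = 7
u_95 = 10·7 + 12·0 = 2
u_96 = 10·2 + 12·7 = 2
u_97 = 10·2 + 12·2 = 10
u_98 = 10·10 + 12·2 = 5
u_99 = 10·5 + 12·10 = 0
u_100 = 10·0 + 12·5 = 9
u_101 = 10·9 + 12·0 = 5
u_102 = 10·5 + 12·9 = 5
u_103 = 10·5 + 12·5 = 8
u_104 = 10·8 + 12·5 = 4
u_105 = 10·4 + 12·8 = 0
u_106 = 10·0 + 12·4 = 14
u_107 = 10·14 + 12·0 = 4
u_108 = 10·4 + 12·14 = 4
u_109 = 10·4 + 12·4 = 3
u_110 = 10·3 + 12·4 = 10
u_111 = 10·10 + 12·3 = 0
u_112 = 10·0 + 12·10 = 1
u_113 = 10·1 + 12·0 = 10
u_114 = 10·10 + 12·1 = 10
u_115 = 10·10 + 12·10 = 16
u_116 = 10·16 + 12·10 = 8
u_117 = 10·8 + 12·16 = 0
u_118 = 10·0 + 12·8 = 11
u_119 = 10·11 + 12·0 = 8
u_120 = 10·8 + 12·11 = 8
u_121 = 10·8 + 12·8 = 6
u_122 = 10·6 + 12·8 = 3
u_123 = 10·3 + 12·6 = 0
u_124 = 10·0 + 12·3 = 2
u_125 = 10·2 + 12·0 = 3
u_126 = 10·3 + 12·2 = 3
u_127 = 10·3 + 12·3 = 15
u_128 = 10·15 + 12·3 = 16
u_129 = 10·16 + 12·15 = 0
u_130 = 10·0 + 12·16 = 5
u_131 = 10·5 + 12·0 = 16
u_132 = 10·16 + 12·5 = 16
u_133 = 10·16 + 12·16 = 12
u_134 = 10·12 + 12·16 = 6
u_135 = 10·6 + 12·12 = 0
u_136 = 10·0 + 12·6 = 4
u_137 = 10·4 + 12·0 = 6
u_138 = 10·6 + 12·4 = 6
u_139 = 10·6 + 12·6 = 13
u_140 = 10·13 + 12·6 = 15
u_141 = 10·15 + 12·13 = 0
u_142 = 10·0 + 12·15 = 10
u_143 = 10·10 + 12·0 = 15
u_144 = 10·15 + 12·10 = 15
u_145 = 10·15 + 12·15 = 7
u_146 = 10·7 + 12·15 = 12
u_147 = 10·12 + 12·7 = 0
u_148 = 10·0 + 12·12 = 8
u_149 = 10·8 + 12·0 = 12
u_150 = 10·12 + 12·8 = 12
u_151 = 10·12 + 12·12 = 9
u_152 = 10·9 + 12·12 = 13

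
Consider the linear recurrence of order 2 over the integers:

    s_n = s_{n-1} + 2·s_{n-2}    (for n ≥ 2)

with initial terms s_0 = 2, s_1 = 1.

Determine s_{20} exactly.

s_2 = 1·1 + 2·2 = 5
s_3 = 1·5 + 2·1 = 7
s_4 = 1·7 + 2·5 = 17
s_5 = 1·17 + 2·7 = 31
s_6 = 1·31 + 2·17 = 65
s_7 = 1·65 + 2·31 = 127
s_8 = 1·127 + 2·65 = 257
s_9 = 1·257 + 2·127 = 511
s_10 = 1·511 + 2·257 = 1025
s_11 = 1·1025 + 2·511 = 2047
s_12 = 1·2047 + 2·1025 = 4097
s_13 = 1·4097 + 2·2047 = 8191
s_14 = 1·8191 + 2·4097 = 16385
s_15 = 1·16385 + 2·8191 = 32767
s_16 = 1·32767 + 2·16385 = 65537
s_17 = 1·65537 + 2·32767 = 131071
s_18 = 1·131071 + 2·65537 = 262145
s_19 = 1·262145 + 2·131071 = 524287
s_20 = 1·524287 + 2·262145 = 1048577

1048577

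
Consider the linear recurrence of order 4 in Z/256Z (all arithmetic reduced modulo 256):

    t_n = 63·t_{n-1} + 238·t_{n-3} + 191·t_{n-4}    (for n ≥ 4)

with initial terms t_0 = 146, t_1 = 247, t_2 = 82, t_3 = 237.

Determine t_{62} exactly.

66

t_4 = 63·237 + 0·82 + 238·247 + 191·146 = 227
t_5 = 63·227 + 0·237 + 238·82 + 191·247 = 98
t_6 = 63·98 + 0·227 + 238·237 + 191·82 = 162
t_7 = 63·162 + 0·98 + 238·227 + 191·237 = 187
t_8 = 63·187 + 0·162 + 238·98 + 191·227 = 126
t_9 = 63·126 + 0·187 + 238·162 + 191·98 = 188
t_10 = 63·188 + 0·126 + 238·187 + 191·162 = 252
t_11 = 63·252 + 0·188 + 238·126 + 191·187 = 173
t_12 = 63·173 + 0·252 + 238·188 + 191·126 = 93
t_13 = 63·93 + 0·173 + 238·252 + 191·188 = 111
t_14 = 63·111 + 0·93 + 238·173 + 191·252 = 43
t_15 = 63·43 + 0·111 + 238·93 + 191·173 = 30
t_16 = 63·30 + 0·43 + 238·111 + 191·93 = 247
t_17 = 63·247 + 0·30 + 238·43 + 191·111 = 148
t_18 = 63·148 + 0·247 + 238·30 + 191·43 = 101
t_19 = 63·101 + 0·148 + 238·247 + 191·30 = 223
t_20 = 63·223 + 0·101 + 238·148 + 191·247 = 194
t_21 = 63·194 + 0·223 + 238·101 + 191·148 = 16
t_22 = 63·16 + 0·194 + 238·223 + 191·101 = 157
t_23 = 63·157 + 0·16 + 238·194 + 191·223 = 96
t_24 = 63·96 + 0·157 + 238·16 + 191·194 = 62
t_25 = 63·62 + 0·96 + 238·157 + 191·16 = 40
t_26 = 63·40 + 0·62 + 238·96 + 191·157 = 59
t_27 = 63·59 + 0·40 + 238·62 + 191·96 = 201
t_28 = 63·201 + 0·59 + 238·40 + 191·62 = 233
t_29 = 63·233 + 0·201 + 238·59 + 191·40 = 9
t_30 = 63·9 + 0·233 + 238·201 + 191·59 = 26
t_31 = 63·26 + 0·9 + 238·233 + 191·201 = 251
t_32 = 63·251 + 0·26 + 238·9 + 191·233 = 250
t_33 = 63·250 + 0·251 + 238·26 + 191·9 = 105
t_34 = 63·105 + 0·250 + 238·251 + 191·26 = 151
t_35 = 63·151 + 0·105 + 238·250 + 191·251 = 218
t_36 = 63·218 + 0·151 + 238·105 + 191·250 = 202
t_37 = 63·202 + 0·218 + 238·151 + 191·105 = 111
t_38 = 63·111 + 0·202 + 238·218 + 191·151 = 166
t_39 = 63·166 + 0·111 + 238·202 + 191·218 = 76
t_40 = 63·76 + 0·166 + 238·111 + 191·202 = 156
t_41 = 63·156 + 0·76 + 238·166 + 191·111 = 137
t_42 = 63·137 + 0·156 + 238·76 + 191·166 = 57
t_43 = 63·57 + 0·137 + 238·156 + 191·76 = 195
t_44 = 63·195 + 0·57 + 238·137 + 191·156 = 191
t_45 = 63·191 + 0·195 + 238·57 + 191·137 = 54
t_46 = 63·54 + 0·191 + 238·195 + 191·57 = 27
t_47 = 63·27 + 0·54 + 238·191 + 191·195 = 180
t_48 = 63·180 + 0·27 + 238·54 + 191·191 = 1
t_49 = 63·1 + 0·180 + 238·27 + 191·54 = 163
t_50 = 63·163 + 0·1 + 238·180 + 191·27 = 154
t_51 = 63·154 + 0·163 + 238·1 + 191·180 = 32
t_52 = 63·32 + 0·154 + 238·163 + 191·1 = 41
t_53 = 63·41 + 0·32 + 238·154 + 191·163 = 224
t_54 = 63·224 + 0·41 + 238·32 + 191·154 = 198
t_55 = 63·198 + 0·224 + 238·41 + 191·32 = 184
t_56 = 63·184 + 0·198 + 238·224 + 191·41 = 31
t_57 = 63·31 + 0·184 + 238·198 + 191·224 = 213
t_58 = 63·213 + 0·31 + 238·184 + 191·198 = 53
t_59 = 63·53 + 0·213 + 238·31 + 191·184 = 37
t_60 = 63·37 + 0·53 + 238·213 + 191·31 = 66
t_61 = 63·66 + 0·37 + 238·53 + 191·213 = 111
t_62 = 63·111 + 0·66 + 238·37 + 191·53 = 66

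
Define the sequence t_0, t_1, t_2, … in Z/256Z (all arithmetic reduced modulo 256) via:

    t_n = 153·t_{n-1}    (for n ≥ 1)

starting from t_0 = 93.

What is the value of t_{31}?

101

t_1 = 153·93 = 149
t_2 = 153·149 = 13
t_3 = 153·13 = 197
t_4 = 153·197 = 189
t_5 = 153·189 = 245
t_6 = 153·245 = 109
t_7 = 153·109 = 37
t_8 = 153·37 = 29
t_9 = 153·29 = 85
t_10 = 153·85 = 205
t_11 = 153·205 = 133
t_12 = 153·133 = 125
t_13 = 153·125 = 181
t_14 = 153·181 = 45
t_15 = 153·45 = 229
t_16 = 153·229 = 221
t_17 = 153·221 = 21
t_18 = 153·21 = 141
t_19 = 153·141 = 69
t_20 = 153·69 = 61
t_21 = 153·61 = 117
t_22 = 153·117 = 237
t_23 = 153·237 = 165
t_24 = 153·165 = 157
t_25 = 153·157 = 213
t_26 = 153·213 = 77
t_27 = 153·77 = 5
t_28 = 153·5 = 253
t_29 = 153·253 = 53
t_30 = 153·53 = 173
t_31 = 153·173 = 101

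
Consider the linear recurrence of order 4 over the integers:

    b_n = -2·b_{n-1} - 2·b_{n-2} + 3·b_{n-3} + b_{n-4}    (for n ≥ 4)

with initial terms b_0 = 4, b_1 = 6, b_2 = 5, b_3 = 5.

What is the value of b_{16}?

b_4 = -2·5 + -2·5 + 3·6 + 1·4 = 2
b_5 = -2·2 + -2·5 + 3·5 + 1·6 = 7
b_6 = -2·7 + -2·2 + 3·5 + 1·5 = 2
b_7 = -2·2 + -2·7 + 3·2 + 1·5 = -7
b_8 = -2·-7 + -2·2 + 3·7 + 1·2 = 33
b_9 = -2·33 + -2·-7 + 3·2 + 1·7 = -39
b_10 = -2·-39 + -2·33 + 3·-7 + 1·2 = -7
b_11 = -2·-7 + -2·-39 + 3·33 + 1·-7 = 184
b_12 = -2·184 + -2·-7 + 3·-39 + 1·33 = -438
b_13 = -2·-438 + -2·184 + 3·-7 + 1·-39 = 448
b_14 = -2·448 + -2·-438 + 3·184 + 1·-7 = 525
b_15 = -2·525 + -2·448 + 3·-438 + 1·184 = -3076
b_16 = -2·-3076 + -2·525 + 3·448 + 1·-438 = 6008

6008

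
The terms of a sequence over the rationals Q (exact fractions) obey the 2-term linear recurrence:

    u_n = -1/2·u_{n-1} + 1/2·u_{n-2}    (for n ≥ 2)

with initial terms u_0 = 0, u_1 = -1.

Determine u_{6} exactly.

u_2 = -1/2·-1 + 1/2·0 = 1/2
u_3 = -1/2·1/2 + 1/2·-1 = -3/4
u_4 = -1/2·-3/4 + 1/2·1/2 = 5/8
u_5 = -1/2·5/8 + 1/2·-3/4 = -11/16
u_6 = -1/2·-11/16 + 1/2·5/8 = 21/32

21/32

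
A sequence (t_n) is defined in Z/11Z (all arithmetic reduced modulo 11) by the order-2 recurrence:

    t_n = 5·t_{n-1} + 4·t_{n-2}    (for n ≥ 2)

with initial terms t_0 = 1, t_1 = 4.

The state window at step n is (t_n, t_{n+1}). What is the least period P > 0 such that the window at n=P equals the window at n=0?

40

n=0: window = (1, 4)
n=1: window = (4, 2)
n=2: window = (2, 4)
n=3: window = (4, 6)
n=4: window = (6, 2)
n=5: window = (2, 1)
n=6: window = (1, 2)
n=7: window = (2, 3)
n=8: window = (3, 1)
n=9: window = (1, 6)
n=10: window = (6, 1)
n=11: window = (1, 7)
n=12: window = (7, 6)
n=13: window = (6, 3)
n=14: window = (3, 6)
n=15: window = (6, 9)
n=16: window = (9, 3)
n=17: window = (3, 7)
n=18: window = (7, 3)
n=19: window = (3, 10)
n=20: window = (10, 7)
n=21: window = (7, 9)
n=22: window = (9, 7)
n=23: window = (7, 5)
n=24: window = (5, 9)
n=25: window = (9, 10)
n=26: window = (10, 9)
n=27: window = (9, 8)
n=28: window = (8, 10)
n=29: window = (10, 5)
n=30: window = (5, 10)
n=31: window = (10, 4)
n=32: window = (4, 5)
n=33: window = (5, 8)
n=34: window = (8, 5)
n=35: window = (5, 2)
n=36: window = (2, 8)
n=37: window = (8, 4)
n=38: window = (4, 8)
n=39: window = (8, 1)
n=40: window = (1, 4)
window at n=40 equals window at n=0 → period = 40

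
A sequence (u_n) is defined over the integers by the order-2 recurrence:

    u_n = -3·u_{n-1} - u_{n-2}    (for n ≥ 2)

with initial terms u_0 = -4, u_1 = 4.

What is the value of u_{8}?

-2440

u_2 = -3·4 + -1·-4 = -8
u_3 = -3·-8 + -1·4 = 20
u_4 = -3·20 + -1·-8 = -52
u_5 = -3·-52 + -1·20 = 136
u_6 = -3·136 + -1·-52 = -356
u_7 = -3·-356 + -1·136 = 932
u_8 = -3·932 + -1·-356 = -2440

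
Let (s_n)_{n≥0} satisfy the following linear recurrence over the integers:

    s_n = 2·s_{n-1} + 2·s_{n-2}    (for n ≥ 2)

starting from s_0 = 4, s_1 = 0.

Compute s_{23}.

9252356096

s_2 = 2·0 + 2·4 = 8
s_3 = 2·8 + 2·0 = 16
s_4 = 2·16 + 2·8 = 48
s_5 = 2·48 + 2·16 = 128
s_6 = 2·128 + 2·48 = 352
s_7 = 2·352 + 2·128 = 960
s_8 = 2·960 + 2·352 = 2624
s_9 = 2·2624 + 2·960 = 7168
s_10 = 2·7168 + 2·2624 = 19584
s_11 = 2·19584 + 2·7168 = 53504
s_12 = 2·53504 + 2·19584 = 146176
s_13 = 2·146176 + 2·53504 = 399360
s_14 = 2·399360 + 2·146176 = 1091072
s_15 = 2·1091072 + 2·399360 = 2980864
s_16 = 2·2980864 + 2·1091072 = 8143872
s_17 = 2·8143872 + 2·2980864 = 22249472
s_18 = 2·22249472 + 2·8143872 = 60786688
s_19 = 2·60786688 + 2·22249472 = 166072320
s_20 = 2·166072320 + 2·60786688 = 453718016
s_21 = 2·453718016 + 2·166072320 = 1239580672
s_22 = 2·1239580672 + 2·453718016 = 3386597376
s_23 = 2·3386597376 + 2·1239580672 = 9252356096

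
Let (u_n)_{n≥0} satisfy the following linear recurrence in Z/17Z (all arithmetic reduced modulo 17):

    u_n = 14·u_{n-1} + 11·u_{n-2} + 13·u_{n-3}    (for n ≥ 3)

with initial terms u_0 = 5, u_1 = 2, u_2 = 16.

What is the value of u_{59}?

9

u_3 = 14·16 + 11·2 + 13·5 = 5
u_4 = 14·5 + 11·16 + 13·2 = 0
u_5 = 14·0 + 11·5 + 13·16 = 8
u_6 = 14·8 + 11·0 + 13·5 = 7
u_7 = 14·7 + 11·8 + 13·0 = 16
u_8 = 14·16 + 11·7 + 13·8 = 14
u_9 = 14·14 + 11·16 + 13·7 = 4
u_10 = 14·4 + 11·14 + 13·16 = 10
u_11 = 14·10 + 11·4 + 13·14 = 9
u_12 = 14·9 + 11·10 + 13·4 = 16
u_13 = 14·16 + 11·9 + 13·10 = 11
u_14 = 14·11 + 11·16 + 13·9 = 5
u_15 = 14·5 + 11·11 + 13·16 = 8
u_16 = 14·8 + 11·5 + 13·11 = 4
u_17 = 14·4 + 11·8 + 13·5 = 5
u_18 = 14·5 + 11·4 + 13·8 = 14
u_19 = 14·14 + 11·5 + 13·4 = 14
u_20 = 14·14 + 11·14 + 13·5 = 7
u_21 = 14·7 + 11·14 + 13·14 = 9
u_22 = 14·9 + 11·7 + 13·14 = 11
u_23 = 14·11 + 11·9 + 13·7 = 4
u_24 = 14·4 + 11·11 + 13·9 = 5
u_25 = 14·5 + 11·4 + 13·11 = 2
u_26 = 14·2 + 11·5 + 13·4 = 16
(u_24, u_25, u_26) = (5, 2, 16) = (u_0, u_1, u_2), so the sequence has period 24.
59 ≡ 11 (mod 24), hence u_59 = u_11 = 9.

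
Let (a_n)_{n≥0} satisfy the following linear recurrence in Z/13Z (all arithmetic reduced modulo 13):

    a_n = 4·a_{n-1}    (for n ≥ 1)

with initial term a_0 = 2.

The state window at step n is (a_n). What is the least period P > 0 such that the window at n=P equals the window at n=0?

6

n=0: window = (2)
n=1: window = (8)
n=2: window = (6)
n=3: window = (11)
n=4: window = (5)
n=5: window = (7)
n=6: window = (2)
window at n=6 equals window at n=0 → period = 6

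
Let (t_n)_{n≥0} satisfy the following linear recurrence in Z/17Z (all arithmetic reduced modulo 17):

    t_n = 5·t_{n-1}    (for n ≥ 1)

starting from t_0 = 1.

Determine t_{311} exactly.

t_1 = 5·1 = 5
t_2 = 5·5 = 8
t_3 = 5·8 = 6
t_4 = 5·6 = 13
t_5 = 5·13 = 14
t_6 = 5·14 = 2
t_7 = 5·2 = 10
t_8 = 5·10 = 16
t_9 = 5·16 = 12
t_10 = 5·12 = 9
t_11 = 5·9 = 11
t_12 = 5·11 = 4
t_13 = 5·4 = 3
t_14 = 5·3 = 15
t_15 = 5·15 = 7
t_16 = 5·7 = 1
(t_16) = (1) = (t_0), so the sequence has period 16.
311 ≡ 7 (mod 16), hence t_311 = t_7 = 10.

10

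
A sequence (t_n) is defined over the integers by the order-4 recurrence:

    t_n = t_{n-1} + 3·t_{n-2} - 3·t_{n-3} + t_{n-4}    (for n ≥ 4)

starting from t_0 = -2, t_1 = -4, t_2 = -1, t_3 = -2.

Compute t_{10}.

t_4 = 1·-2 + 3·-1 + -3·-4 + 1·-2 = 5
t_5 = 1·5 + 3·-2 + -3·-1 + 1·-4 = -2
t_6 = 1·-2 + 3·5 + -3·-2 + 1·-1 = 18
t_7 = 1·18 + 3·-2 + -3·5 + 1·-2 = -5
t_8 = 1·-5 + 3·18 + -3·-2 + 1·5 = 60
t_9 = 1·60 + 3·-5 + -3·18 + 1·-2 = -11
t_10 = 1·-11 + 3·60 + -3·-5 + 1·18 = 202

202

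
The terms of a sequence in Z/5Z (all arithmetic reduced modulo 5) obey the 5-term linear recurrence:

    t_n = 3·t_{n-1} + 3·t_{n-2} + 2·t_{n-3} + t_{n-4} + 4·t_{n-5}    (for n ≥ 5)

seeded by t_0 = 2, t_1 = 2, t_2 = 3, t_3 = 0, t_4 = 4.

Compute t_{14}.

t_5 = 3·4 + 3·0 + 2·3 + 1·2 + 4·2 = 3
t_6 = 3·3 + 3·4 + 2·0 + 1·3 + 4·2 = 2
t_7 = 3·2 + 3·3 + 2·4 + 1·0 + 4·3 = 0
t_8 = 3·0 + 3·2 + 2·3 + 1·4 + 4·0 = 1
t_9 = 3·1 + 3·0 + 2·2 + 1·3 + 4·4 = 1
t_10 = 3·1 + 3·1 + 2·0 + 1·2 + 4·3 = 0
t_11 = 3·0 + 3·1 + 2·1 + 1·0 + 4·2 = 3
t_12 = 3·3 + 3·0 + 2·1 + 1·1 + 4·0 = 2
t_13 = 3·2 + 3·3 + 2·0 + 1·1 + 4·1 = 0
t_14 = 3·0 + 3·2 + 2·3 + 1·0 + 4·1 = 1

1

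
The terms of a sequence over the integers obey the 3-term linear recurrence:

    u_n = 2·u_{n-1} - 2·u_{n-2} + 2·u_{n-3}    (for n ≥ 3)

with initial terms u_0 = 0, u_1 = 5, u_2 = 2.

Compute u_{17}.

u_3 = 2·2 + -2·5 + 2·0 = -6
u_4 = 2·-6 + -2·2 + 2·5 = -6
u_5 = 2·-6 + -2·-6 + 2·2 = 4
u_6 = 2·4 + -2·-6 + 2·-6 = 8
u_7 = 2·8 + -2·4 + 2·-6 = -4
u_8 = 2·-4 + -2·8 + 2·4 = -16
u_9 = 2·-16 + -2·-4 + 2·8 = -8
u_10 = 2·-8 + -2·-16 + 2·-4 = 8
u_11 = 2·8 + -2·-8 + 2·-16 = 0
u_12 = 2·0 + -2·8 + 2·-8 = -32
u_13 = 2·-32 + -2·0 + 2·8 = -48
u_14 = 2·-48 + -2·-32 + 2·0 = -32
u_15 = 2·-32 + -2·-48 + 2·-32 = -32
u_16 = 2·-32 + -2·-32 + 2·-48 = -96
u_17 = 2·-96 + -2·-32 + 2·-32 = -192

-192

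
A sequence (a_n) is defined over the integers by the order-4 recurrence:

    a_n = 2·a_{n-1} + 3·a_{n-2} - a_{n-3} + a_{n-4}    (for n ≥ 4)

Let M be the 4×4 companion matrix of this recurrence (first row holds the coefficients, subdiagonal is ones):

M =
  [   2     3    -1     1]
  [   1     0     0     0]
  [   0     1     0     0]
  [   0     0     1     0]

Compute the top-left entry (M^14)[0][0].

(M^14)[0][0] is the top entry after applying M 14 times to the unit state (1, 0, 0, 0). Equivalently it is h_{17} for the auxiliary sequence (h_n) obeying the same recurrence with h_3 = 1 and h_i = 0 for 0 ≤ i < 3:
h_4 = 2·1 + 3·0 + -1·0 + 1·0 = 2
h_5 = 2·2 + 3·1 + -1·0 + 1·0 = 7
h_6 = 2·7 + 3·2 + -1·1 + 1·0 = 19
h_7 = 2·19 + 3·7 + -1·2 + 1·1 = 58
h_8 = 2·58 + 3·19 + -1·7 + 1·2 = 168
h_9 = 2·168 + 3·58 + -1·19 + 1·7 = 498
h_10 = 2·498 + 3·168 + -1·58 + 1·19 = 1461
h_11 = 2·1461 + 3·498 + -1·168 + 1·58 = 4306
h_12 = 2·4306 + 3·1461 + -1·498 + 1·168 = 12665
h_13 = 2·12665 + 3·4306 + -1·1461 + 1·498 = 37285
h_14 = 2·37285 + 3·12665 + -1·4306 + 1·1461 = 109720
h_15 = 2·109720 + 3·37285 + -1·12665 + 1·4306 = 322936
h_16 = 2·322936 + 3·109720 + -1·37285 + 1·12665 = 950412
h_17 = 2·950412 + 3·322936 + -1·109720 + 1·37285 = 2797197

2797197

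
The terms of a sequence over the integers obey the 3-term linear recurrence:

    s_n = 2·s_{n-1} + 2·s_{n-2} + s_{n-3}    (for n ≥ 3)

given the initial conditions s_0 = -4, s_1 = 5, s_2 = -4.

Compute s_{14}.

s_3 = 2·-4 + 2·5 + 1·-4 = -2
s_4 = 2·-2 + 2·-4 + 1·5 = -7
s_5 = 2·-7 + 2·-2 + 1·-4 = -22
s_6 = 2·-22 + 2·-7 + 1·-2 = -60
s_7 = 2·-60 + 2·-22 + 1·-7 = -171
s_8 = 2·-171 + 2·-60 + 1·-22 = -484
s_9 = 2·-484 + 2·-171 + 1·-60 = -1370
s_10 = 2·-1370 + 2·-484 + 1·-171 = -3879
s_11 = 2·-3879 + 2·-1370 + 1·-484 = -10982
s_12 = 2·-10982 + 2·-3879 + 1·-1370 = -31092
s_13 = 2·-31092 + 2·-10982 + 1·-3879 = -88027
s_14 = 2·-88027 + 2·-31092 + 1·-10982 = -249220

-249220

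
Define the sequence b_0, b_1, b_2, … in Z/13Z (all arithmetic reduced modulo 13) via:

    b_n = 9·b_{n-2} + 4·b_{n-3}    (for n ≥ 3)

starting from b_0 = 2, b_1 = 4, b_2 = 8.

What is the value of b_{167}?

7

b_3 = 0·8 + 9·4 + 4·2 = 5
b_4 = 0·5 + 9·8 + 4·4 = 10
b_5 = 0·10 + 9·5 + 4·8 = 12
b_6 = 0·12 + 9·10 + 4·5 = 6
b_7 = 0·6 + 9·12 + 4·10 = 5
b_8 = 0·5 + 9·6 + 4·12 = 11
Continuing the recurrence:
  b_9 = 4;  b_10 = 2;  b_11 = 2;  b_12 = 8;  b_13 = 0;  b_14 = 2
  b_15 = 6;  b_16 = 5;  b_17 = 10;  b_18 = 4;  b_19 = 6;  b_20 = 11
  b_21 = 5;  b_22 = 6;  b_23 = 11;  b_24 = 9;  b_25 = 6;  b_26 = 8
  b_27 = 12;  b_28 = 5;  b_29 = 10;  b_30 = 2;  b_31 = 6;  b_32 = 6
  b_33 = 10;  b_34 = 0;  b_35 = 10;  b_36 = 1;  b_37 = 12;  b_38 = 10
  b_39 = 8;  b_40 = 8;  b_41 = 8;  b_42 = 0;  b_43 = 0;  b_44 = 6
  b_45 = 0;  b_46 = 2;  b_47 = 11;  b_48 = 5;  b_49 = 3;  b_50 = 11
  b_51 = 8;  b_52 = 7;  b_53 = 12;  b_54 = 4;  b_55 = 6;  b_56 = 6
  b_57 = 5;  b_58 = 0;  b_59 = 4;  b_60 = 7;  b_61 = 10;  b_62 = 1
  b_63 = 1;  b_64 = 10;  b_65 = 0;  b_66 = 3;  b_67 = 1;  b_68 = 1
  b_69 = 8;  b_70 = 0;  b_71 = 11;  b_72 = 6;  b_73 = 8;  b_74 = 7
  b_75 = 5;  b_76 = 4;  b_77 = 8;  b_78 = 4;  b_79 = 10;  b_80 = 3
  b_81 = 2;  b_82 = 2;  b_83 = 4;  b_84 = 0;  b_85 = 5;  b_86 = 3
  b_87 = 6;  b_88 = 8;  b_89 = 1;  b_90 = 5;  b_91 = 2;  b_92 = 10
  b_93 = 12;  b_94 = 7;  b_95 = 5;  b_96 = 7;  b_97 = 8;  b_98 = 5
  b_99 = 9;  b_100 = 12;  b_101 = 10;  b_102 = 1;  b_103 = 8;  b_104 = 10
  b_105 = 11;  b_106 = 5;  b_107 = 9;  b_108 = 11;  b_109 = 10;  b_110 = 5
  b_111 = 4;  b_112 = 7;  b_113 = 4;  b_114 = 1;  b_115 = 12;  b_116 = 12
  b_117 = 8;  b_118 = 0;  b_119 = 3;  b_120 = 6;  b_121 = 1;  b_122 = 1
  b_123 = 7;  b_124 = 0;  b_125 = 2;  b_126 = 2;  b_127 = 5;  b_128 = 0
  b_129 = 1;  b_130 = 7;  b_131 = 9;  b_132 = 2;  b_133 = 5;  b_134 = 2
  b_135 = 1;  b_136 = 12;  b_137 = 4;  b_138 = 8;  b_139 = 6;  b_140 = 10
  b_141 = 8;  b_142 = 10;  b_143 = 8;  b_144 = 5;  b_145 = 8;  b_146 = 12
  b_147 = 1;  b_148 = 10;  b_149 = 5;  b_150 = 3;  b_151 = 7;  b_152 = 8
  b_153 = 10;  b_154 = 9;  b_155 = 5;  b_156 = 4;  b_157 = 3;  b_158 = 4
  b_159 = 4;  b_160 = 9;  b_161 = 0;  b_162 = 6;  b_163 = 10;  b_164 = 2
  b_165 = 10
b_166 = 0·10 + 9·2 + 4·10 = 6
b_167 = 0·6 + 9·10 + 4·2 = 7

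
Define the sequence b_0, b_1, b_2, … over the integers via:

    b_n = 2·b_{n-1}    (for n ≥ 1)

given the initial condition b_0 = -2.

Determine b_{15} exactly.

b_1 = 2·-2 = -4
b_2 = 2·-4 = -8
b_3 = 2·-8 = -16
b_4 = 2·-16 = -32
b_5 = 2·-32 = -64
b_6 = 2·-64 = -128
b_7 = 2·-128 = -256
b_8 = 2·-256 = -512
b_9 = 2·-512 = -1024
b_10 = 2·-1024 = -2048
b_11 = 2·-2048 = -4096
b_12 = 2·-4096 = -8192
b_13 = 2·-8192 = -16384
b_14 = 2·-16384 = -32768
b_15 = 2·-32768 = -65536

-65536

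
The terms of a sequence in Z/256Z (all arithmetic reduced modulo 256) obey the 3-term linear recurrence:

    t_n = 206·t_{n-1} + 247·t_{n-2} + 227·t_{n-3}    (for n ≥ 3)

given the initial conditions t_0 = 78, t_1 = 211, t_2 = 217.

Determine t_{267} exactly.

t_3 = 206·217 + 247·211 + 227·78 = 93
t_4 = 206·93 + 247·217 + 227·211 = 78
t_5 = 206·78 + 247·93 + 227·217 = 234
t_6 = 206·234 + 247·78 + 227·93 = 5
t_7 = 206·5 + 247·234 + 227·78 = 246
t_8 = 206·246 + 247·5 + 227·234 = 69
Continuing the recurrence:
  t_9 = 79;  t_10 = 71;  t_11 = 138;  t_12 = 154;  t_13 = 7;  t_14 = 150
  t_15 = 3;  t_16 = 89;  t_17 = 133;  t_18 = 142;  t_19 = 130;  t_20 = 141
  t_21 = 206;  t_22 = 21;  t_23 = 175;  t_24 = 191;  t_25 = 42;  t_26 = 66
  t_27 = 255;  t_28 = 30;  t_29 = 179;  t_30 = 25;  t_31 = 109;  t_32 = 142
  t_33 = 154;  t_34 = 149;  t_35 = 102;  t_36 = 101;  t_37 = 207;  t_38 = 119
  t_39 = 10;  t_40 = 106;  t_41 = 119;  t_42 = 230;  t_43 = 227;  t_44 = 25
  t_45 = 21;  t_46 = 78;  t_47 = 50;  t_48 = 29;  t_49 = 190;  t_50 = 53
  t_51 = 175;  t_52 = 111;  t_53 = 42;  t_54 = 18;  t_55 = 111;  t_56 = 238
  t_57 = 147;  t_58 = 89;  t_59 = 125;  t_60 = 206;  t_61 = 74;  t_62 = 37
  t_63 = 214;  t_64 = 133;  t_65 = 79;  t_66 = 167;  t_67 = 138;  t_68 = 58
  t_69 = 231;  t_70 = 54;  t_71 = 195;  t_72 = 217;  t_73 = 165;  t_74 = 14
  t_75 = 226;  t_76 = 173;  t_77 = 174;  t_78 = 85;  t_79 = 175;  t_80 = 31
  t_81 = 42;  t_82 = 226;  t_83 = 223;  t_84 = 190;  t_85 = 115;  t_86 = 153
  t_87 = 141;  t_88 = 14;  t_89 = 250;  t_90 = 181;  t_91 = 70;  t_92 = 165
  t_93 = 207;  t_94 = 215;  t_95 = 10;  t_96 = 10;  t_97 = 87;  t_98 = 134
  t_99 = 163;  t_100 = 153;  t_101 = 53;  t_102 = 206;  t_103 = 146;  t_104 = 61
  t_105 = 158;  t_106 = 117;  t_107 = 175;  t_108 = 207;  t_109 = 42;  t_110 = 178
  t_111 = 79;  t_112 = 142;  t_113 = 83;  t_114 = 217;  t_115 = 157;  t_116 = 78
  t_117 = 170;  t_118 = 69;  t_119 = 182;  t_120 = 197;  t_121 = 79;  t_122 = 7
  t_123 = 138;  t_124 = 218;  t_125 = 199;  t_126 = 214;  t_127 = 131;  t_128 = 89
  t_129 = 197;  t_130 = 142;  t_131 = 66;  t_132 = 205;  t_133 = 142;  t_134 = 149
  t_135 = 175;  t_136 = 127;  t_137 = 42;  t_138 = 130;  t_139 = 191;  t_140 = 94
  t_141 = 51;  t_142 = 25;  t_143 = 173;  t_144 = 142;  t_145 = 90;  t_146 = 213
  t_147 = 38;  t_148 = 229;  t_149 = 207;  t_150 = 55;  t_151 = 10;  t_152 = 170
  t_153 = 55;  t_154 = 38;  t_155 = 99;  t_156 = 25;  t_157 = 85;  t_158 = 78
  t_159 = 242;  t_160 = 93;  t_161 = 126;  t_162 = 181;  t_163 = 175;  t_164 = 47
  t_165 = 42;  t_166 = 82;  t_167 = 47;  t_168 = 46;  t_169 = 19;  t_170 = 89
  t_171 = 189;  t_172 = 206;  t_173 = 10;  t_174 = 101;  t_175 = 150;  t_176 = 5
  t_177 = 79;  t_178 = 103;  t_179 = 138;  t_180 = 122;  t_181 = 167;  t_182 = 118
  t_183 = 67;  t_184 = 217;  t_185 = 229;  t_186 = 14;  t_187 = 162;  t_188 = 237
  t_189 = 110;  t_190 = 213;  t_191 = 175;  t_192 = 223;  t_193 = 42;  t_194 = 34
  t_195 = 159;  t_196 = 254;  t_197 = 243;  t_198 = 153;  t_199 = 205;  t_200 = 14
  t_201 = 186;  t_202 = 245;  t_203 = 6;  t_204 = 37;  t_205 = 207;  t_206 = 151
  t_207 = 10;  t_208 = 74;  t_209 = 23;  t_210 = 198;  t_211 = 35;  t_212 = 153
  t_213 = 117;  t_214 = 206;  t_215 = 82;  t_216 = 125;  t_217 = 94;  t_218 = 245
  t_219 = 175;  t_220 = 143;  t_221 = 42;  t_222 = 242;  t_223 = 15;  t_224 = 206
  t_225 = 211;  t_226 = 217;  t_227 = 221;  t_228 = 78;  t_229 = 106;  t_230 = 133
  t_231 = 118;  t_232 = 69;  t_233 = 79;  t_234 = 199;  t_235 = 138;  t_236 = 26
  t_237 = 135;  t_238 = 22;  t_239 = 3;  t_240 = 89;  t_241 = 5;  t_242 = 142
  t_243 = 2;  t_244 = 13;  t_245 = 78;  t_246 = 21;  t_247 = 175;  t_248 = 63
  t_249 = 42;  t_250 = 194;  t_251 = 127;  t_252 = 158;  t_253 = 179;  t_254 = 25
  t_255 = 237;  t_256 = 142;  t_257 = 26;  t_258 = 21;  t_259 = 230;  t_260 = 101
  t_261 = 207;  t_262 = 247;  t_263 = 10;  t_264 = 234;  t_265 = 247
t_266 = 206·247 + 247·234 + 227·10 = 102
t_267 = 206·102 + 247·247 + 227·234 = 227

227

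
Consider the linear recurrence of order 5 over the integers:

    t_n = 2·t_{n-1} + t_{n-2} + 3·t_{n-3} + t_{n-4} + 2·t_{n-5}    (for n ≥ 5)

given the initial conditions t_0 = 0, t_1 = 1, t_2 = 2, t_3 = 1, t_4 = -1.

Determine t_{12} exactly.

t_5 = 2·-1 + 1·1 + 3·2 + 1·1 + 2·0 = 6
t_6 = 2·6 + 1·-1 + 3·1 + 1·2 + 2·1 = 18
t_7 = 2·18 + 1·6 + 3·-1 + 1·1 + 2·2 = 44
t_8 = 2·44 + 1·18 + 3·6 + 1·-1 + 2·1 = 125
t_9 = 2·125 + 1·44 + 3·18 + 1·6 + 2·-1 = 352
t_10 = 2·352 + 1·125 + 3·44 + 1·18 + 2·6 = 991
t_11 = 2·991 + 1·352 + 3·125 + 1·44 + 2·18 = 2789
t_12 = 2·2789 + 1·991 + 3·352 + 1·125 + 2·44 = 7838

7838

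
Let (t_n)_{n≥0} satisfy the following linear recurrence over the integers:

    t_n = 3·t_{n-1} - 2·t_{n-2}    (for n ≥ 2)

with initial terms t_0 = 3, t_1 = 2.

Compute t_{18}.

-262140

t_2 = 3·2 + -2·3 = 0
t_3 = 3·0 + -2·2 = -4
t_4 = 3·-4 + -2·0 = -12
t_5 = 3·-12 + -2·-4 = -28
t_6 = 3·-28 + -2·-12 = -60
t_7 = 3·-60 + -2·-28 = -124
t_8 = 3·-124 + -2·-60 = -252
t_9 = 3·-252 + -2·-124 = -508
t_10 = 3·-508 + -2·-252 = -1020
t_11 = 3·-1020 + -2·-508 = -2044
t_12 = 3·-2044 + -2·-1020 = -4092
t_13 = 3·-4092 + -2·-2044 = -8188
t_14 = 3·-8188 + -2·-4092 = -16380
t_15 = 3·-16380 + -2·-8188 = -32764
t_16 = 3·-32764 + -2·-16380 = -65532
t_17 = 3·-65532 + -2·-32764 = -131068
t_18 = 3·-131068 + -2·-65532 = -262140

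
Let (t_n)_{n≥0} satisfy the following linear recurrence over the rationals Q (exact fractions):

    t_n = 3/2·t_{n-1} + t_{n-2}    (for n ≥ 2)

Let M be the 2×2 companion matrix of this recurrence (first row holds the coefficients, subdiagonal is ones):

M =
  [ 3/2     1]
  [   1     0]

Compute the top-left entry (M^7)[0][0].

(M^7)[0][0] is the top entry after applying M 7 times to the unit state (1, 0). Equivalently it is h_{8} for the auxiliary sequence (h_n) obeying the same recurrence with h_1 = 1 and h_i = 0 for 0 ≤ i < 1:
h_2 = 3/2·1 + 1·0 = 3/2
h_3 = 3/2·3/2 + 1·1 = 13/4
h_4 = 3/2·13/4 + 1·3/2 = 51/8
h_5 = 3/2·51/8 + 1·13/4 = 205/16
h_6 = 3/2·205/16 + 1·51/8 = 819/32
h_7 = 3/2·819/32 + 1·205/16 = 3277/64
h_8 = 3/2·3277/64 + 1·819/32 = 13107/128

13107/128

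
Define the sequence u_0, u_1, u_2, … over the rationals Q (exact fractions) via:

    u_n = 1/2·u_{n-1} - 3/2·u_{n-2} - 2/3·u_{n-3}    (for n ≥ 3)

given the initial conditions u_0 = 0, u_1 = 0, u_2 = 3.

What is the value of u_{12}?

505553/9216

u_3 = 1/2·3 + -3/2·0 + -2/3·0 = 3/2
u_4 = 1/2·3/2 + -3/2·3 + -2/3·0 = -15/4
u_5 = 1/2·-15/4 + -3/2·3/2 + -2/3·3 = -49/8
u_6 = 1/2·-49/8 + -3/2·-15/4 + -2/3·3/2 = 25/16
u_7 = 1/2·25/16 + -3/2·-49/8 + -2/3·-15/4 = 399/32
u_8 = 1/2·399/32 + -3/2·25/16 + -2/3·-49/8 = 1531/192
u_9 = 1/2·1531/192 + -3/2·399/32 + -2/3·25/16 = -2017/128
u_10 = 1/2·-2017/128 + -3/2·1531/192 + -2/3·399/32 = -7207/256
u_11 = 1/2·-7207/256 + -3/2·-2017/128 + -2/3·1531/192 = 19559/4608
u_12 = 1/2·19559/4608 + -3/2·-7207/256 + -2/3·-2017/128 = 505553/9216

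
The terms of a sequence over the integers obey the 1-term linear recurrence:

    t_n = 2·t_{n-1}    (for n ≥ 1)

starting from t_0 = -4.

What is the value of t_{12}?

-16384

t_1 = 2·-4 = -8
t_2 = 2·-8 = -16
t_3 = 2·-16 = -32
t_4 = 2·-32 = -64
t_5 = 2·-64 = -128
t_6 = 2·-128 = -256
t_7 = 2·-256 = -512
t_8 = 2·-512 = -1024
t_9 = 2·-1024 = -2048
t_10 = 2·-2048 = -4096
t_11 = 2·-4096 = -8192
t_12 = 2·-8192 = -16384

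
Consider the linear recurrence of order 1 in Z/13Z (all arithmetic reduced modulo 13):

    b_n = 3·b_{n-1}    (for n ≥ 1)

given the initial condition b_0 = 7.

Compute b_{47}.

b_1 = 3·7 = 8
b_2 = 3·8 = 11
b_3 = 3·11 = 7
(b_3) = (7) = (b_0), so the sequence has period 3.
47 ≡ 2 (mod 3), hence b_47 = b_2 = 11.

11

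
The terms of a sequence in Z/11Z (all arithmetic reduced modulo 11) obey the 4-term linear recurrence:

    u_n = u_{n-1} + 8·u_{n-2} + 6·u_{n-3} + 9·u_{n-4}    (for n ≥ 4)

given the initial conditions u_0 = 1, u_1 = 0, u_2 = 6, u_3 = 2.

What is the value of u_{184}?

u_4 = 1·2 + 8·6 + 6·0 + 9·1 = 4
u_5 = 1·4 + 8·2 + 6·6 + 9·0 = 1
u_6 = 1·1 + 8·4 + 6·2 + 9·6 = 0
u_7 = 1·0 + 8·1 + 6·4 + 9·2 = 6
u_8 = 1·6 + 8·0 + 6·1 + 9·4 = 4
u_9 = 1·4 + 8·6 + 6·0 + 9·1 = 6
Continuing the recurrence:
  u_10 = 8;  u_11 = 2;  u_12 = 6;  u_13 = 3;  u_14 = 3;  u_15 = 4
  u_16 = 1;  u_17 = 1;  u_18 = 5;  u_19 = 0;  u_20 = 0;  u_21 = 6
  u_22 = 7;  u_23 = 0;  u_24 = 4;  u_25 = 1;  u_26 = 8;  u_27 = 7
  u_28 = 3;  u_29 = 6;  u_30 = 1;  u_31 = 9;  u_32 = 3;  u_33 = 3
  u_34 = 2;  u_35 = 4;  u_36 = 10;  u_37 = 4;  u_38 = 5;  u_39 = 1
  u_40 = 1;  u_41 = 9;  u_42 = 2;  u_43 = 1;  u_44 = 3;  u_45 = 5
  u_46 = 9;  u_47 = 10;  u_48 = 7;  u_49 = 10;  u_50 = 9;  u_51 = 1
  u_52 = 9;  u_53 = 7;  u_54 = 1;  u_55 = 10;  u_56 = 9;  u_57 = 4
  u_58 = 2;  u_59 = 2;  u_60 = 2;  u_61 = 0;  u_62 = 2;  u_63 = 10
  u_64 = 0;  u_65 = 4;  u_66 = 5;  u_67 = 6;  u_68 = 4;  u_69 = 8
  u_70 = 0;  u_71 = 10;  u_72 = 6;  u_73 = 4;  u_74 = 2;  u_75 = 6
  u_76 = 1;  u_77 = 9;  u_78 = 5;  u_79 = 5;  u_80 = 9;  u_81 = 6
  u_82 = 10;  u_83 = 3;  u_84 = 2;  u_85 = 8;  u_86 = 0;  u_87 = 4
  u_88 = 4;  u_89 = 9;  u_90 = 10;  u_91 = 10;  u_92 = 4;  u_93 = 5
  u_94 = 0;  u_95 = 0;  u_96 = 0;  u_97 = 1;  u_98 = 1;  u_99 = 9
  u_100 = 1;  u_101 = 0;  u_102 = 5;  u_103 = 4;  u_104 = 9;  u_105 = 5
  u_106 = 3;  u_107 = 1;  u_108 = 4;  u_109 = 9;  u_110 = 8;  u_111 = 3
  u_112 = 3;  u_113 = 2;  u_114 = 6;  u_115 = 1;  u_116 = 0;  u_117 = 7
  u_118 = 1;  u_119 = 0;  u_120 = 6;  u_121 = 9;  u_122 = 0;  u_123 = 9
  u_124 = 7;  u_125 = 6;  u_126 = 6;  u_127 = 1;  u_128 = 5;  u_129 = 4
  u_130 = 5;  u_131 = 10;  u_132 = 9;  u_133 = 1;  u_134 = 2;  u_135 = 0
  u_136 = 4;  u_137 = 3;  u_138 = 9;  u_139 = 2;  u_140 = 7;  u_141 = 5
  u_142 = 0;  u_143 = 1;  u_144 = 6;  u_145 = 4;  u_146 = 3;  u_147 = 3
  u_148 = 6;  u_149 = 7;  u_150 = 1;  u_151 = 10;  u_152 = 4;  u_153 = 10
  u_154 = 1;  u_155 = 8;  u_156 = 2;  u_157 = 8;  u_158 = 4;  u_159 = 9
  u_160 = 8;  u_161 = 0;  u_162 = 0;  u_163 = 8;  u_164 = 3;  u_165 = 1
  u_166 = 7;  u_167 = 6;  u_168 = 7;  u_169 = 7;  u_170 = 8;  u_171 = 6
  u_172 = 10;  u_173 = 4;  u_174 = 5;  u_175 = 8;  u_176 = 8;  u_177 = 6
  u_178 = 9;  u_179 = 1;  u_180 = 5;  u_181 = 0;  u_182 = 6
u_183 = 1·6 + 8·0 + 6·5 + 9·1 = 1
u_184 = 1·1 + 8·6 + 6·0 + 9·5 = 6

6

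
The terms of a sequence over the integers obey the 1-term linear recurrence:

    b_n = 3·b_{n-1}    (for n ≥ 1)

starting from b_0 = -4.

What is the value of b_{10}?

-236196

b_1 = 3·-4 = -12
b_2 = 3·-12 = -36
b_3 = 3·-36 = -108
b_4 = 3·-108 = -324
b_5 = 3·-324 = -972
b_6 = 3·-972 = -2916
b_7 = 3·-2916 = -8748
b_8 = 3·-8748 = -26244
b_9 = 3·-26244 = -78732
b_10 = 3·-78732 = -236196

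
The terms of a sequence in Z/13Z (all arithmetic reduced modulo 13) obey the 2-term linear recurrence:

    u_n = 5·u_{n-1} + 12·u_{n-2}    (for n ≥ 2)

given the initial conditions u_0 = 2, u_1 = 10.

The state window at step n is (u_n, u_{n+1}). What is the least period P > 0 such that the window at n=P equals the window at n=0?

14

n=0: window = (2, 10)
n=1: window = (10, 9)
n=2: window = (9, 9)
n=3: window = (9, 10)
n=4: window = (10, 2)
n=5: window = (2, 0)
n=6: window = (0, 11)
n=7: window = (11, 3)
n=8: window = (3, 4)
n=9: window = (4, 4)
n=10: window = (4, 3)
n=11: window = (3, 11)
n=12: window = (11, 0)
n=13: window = (0, 2)
n=14: window = (2, 10)
window at n=14 equals window at n=0 → period = 14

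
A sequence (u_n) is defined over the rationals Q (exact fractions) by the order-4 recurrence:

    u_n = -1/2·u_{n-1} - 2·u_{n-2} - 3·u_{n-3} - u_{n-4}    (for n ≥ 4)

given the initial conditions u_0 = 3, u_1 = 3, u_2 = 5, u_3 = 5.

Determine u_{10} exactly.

-9945/128

u_4 = -1/2·5 + -2·5 + -3·3 + -1·3 = -49/2
u_5 = -1/2·-49/2 + -2·5 + -3·5 + -1·3 = -63/4
u_6 = -1/2·-63/4 + -2·-49/2 + -3·5 + -1·5 = 295/8
u_7 = -1/2·295/8 + -2·-63/4 + -3·-49/2 + -1·5 = 1305/16
u_8 = -1/2·1305/16 + -2·295/8 + -3·-63/4 + -1·-49/2 = -1369/32
u_9 = -1/2·-1369/32 + -2·1305/16 + -3·295/8 + -1·-63/4 = -15143/64
u_10 = -1/2·-15143/64 + -2·-1369/32 + -3·1305/16 + -1·295/8 = -9945/128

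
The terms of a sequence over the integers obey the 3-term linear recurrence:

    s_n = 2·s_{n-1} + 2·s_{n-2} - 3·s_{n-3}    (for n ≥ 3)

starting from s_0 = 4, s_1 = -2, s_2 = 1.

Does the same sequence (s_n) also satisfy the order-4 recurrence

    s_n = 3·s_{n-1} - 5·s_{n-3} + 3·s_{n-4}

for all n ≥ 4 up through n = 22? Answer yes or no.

Terms s_0..s_22: 4, -2, 1, -14, -20, -71, -140, -362, -791, -1886, -4268, -9935, -22748, -52562, -120815, -278510, -640964, -1476503, -3399404, -7828922, -18027143, -41513918, -95595356
n=4: candidate gives -20, actual s_4 = -20 ✓
n=5: candidate gives -71, actual s_5 = -71 ✓
n=6: candidate gives -140, actual s_6 = -140 ✓
n=7: candidate gives -362, actual s_7 = -362 ✓
n=8: candidate gives -791, actual s_8 = -791 ✓
n=9: candidate gives -1886, actual s_9 = -1886 ✓
n=10: candidate gives -4268, actual s_10 = -4268 ✓
n=11: candidate gives -9935, actual s_11 = -9935 ✓
n=12: candidate gives -22748, actual s_12 = -22748 ✓
n=13: candidate gives -52562, actual s_13 = -52562 ✓
n=14: candidate gives -120815, actual s_14 = -120815 ✓
n=15: candidate gives -278510, actual s_15 = -278510 ✓
n=16: candidate gives -640964, actual s_16 = -640964 ✓
n=17: candidate gives -1476503, actual s_17 = -1476503 ✓
n=18: candidate gives -3399404, actual s_18 = -3399404 ✓
n=19: candidate gives -7828922, actual s_19 = -7828922 ✓
n=20: candidate gives -18027143, actual s_20 = -18027143 ✓
n=21: candidate gives -41513918, actual s_21 = -41513918 ✓
n=22: candidate gives -95595356, actual s_22 = -95595356 ✓

yes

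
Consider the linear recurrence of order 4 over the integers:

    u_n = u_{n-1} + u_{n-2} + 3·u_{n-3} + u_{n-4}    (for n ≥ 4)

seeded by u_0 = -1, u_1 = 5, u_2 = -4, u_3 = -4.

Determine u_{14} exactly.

-3542

u_4 = 1·-4 + 1·-4 + 3·5 + 1·-1 = 6
u_5 = 1·6 + 1·-4 + 3·-4 + 1·5 = -5
u_6 = 1·-5 + 1·6 + 3·-4 + 1·-4 = -15
u_7 = 1·-15 + 1·-5 + 3·6 + 1·-4 = -6
u_8 = 1·-6 + 1·-15 + 3·-5 + 1·6 = -30
u_9 = 1·-30 + 1·-6 + 3·-15 + 1·-5 = -86
u_10 = 1·-86 + 1·-30 + 3·-6 + 1·-15 = -149
u_11 = 1·-149 + 1·-86 + 3·-30 + 1·-6 = -331
u_12 = 1·-331 + 1·-149 + 3·-86 + 1·-30 = -768
u_13 = 1·-768 + 1·-331 + 3·-149 + 1·-86 = -1632
u_14 = 1·-1632 + 1·-768 + 3·-331 + 1·-149 = -3542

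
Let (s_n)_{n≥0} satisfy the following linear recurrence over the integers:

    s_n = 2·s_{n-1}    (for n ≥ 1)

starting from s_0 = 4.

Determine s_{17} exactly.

524288

s_1 = 2·4 = 8
s_2 = 2·8 = 16
s_3 = 2·16 = 32
s_4 = 2·32 = 64
s_5 = 2·64 = 128
s_6 = 2·128 = 256
s_7 = 2·256 = 512
s_8 = 2·512 = 1024
s_9 = 2·1024 = 2048
s_10 = 2·2048 = 4096
s_11 = 2·4096 = 8192
s_12 = 2·8192 = 16384
s_13 = 2·16384 = 32768
s_14 = 2·32768 = 65536
s_15 = 2·65536 = 131072
s_16 = 2·131072 = 262144
s_17 = 2·262144 = 524288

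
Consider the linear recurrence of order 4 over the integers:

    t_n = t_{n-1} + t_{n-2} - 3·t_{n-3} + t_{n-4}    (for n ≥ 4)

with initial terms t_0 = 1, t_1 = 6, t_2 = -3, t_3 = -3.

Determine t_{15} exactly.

173

t_4 = 1·-3 + 1·-3 + -3·6 + 1·1 = -23
t_5 = 1·-23 + 1·-3 + -3·-3 + 1·6 = -11
t_6 = 1·-11 + 1·-23 + -3·-3 + 1·-3 = -28
t_7 = 1·-28 + 1·-11 + -3·-23 + 1·-3 = 27
t_8 = 1·27 + 1·-28 + -3·-11 + 1·-23 = 9
t_9 = 1·9 + 1·27 + -3·-28 + 1·-11 = 109
t_10 = 1·109 + 1·9 + -3·27 + 1·-28 = 9
t_11 = 1·9 + 1·109 + -3·9 + 1·27 = 118
t_12 = 1·118 + 1·9 + -3·109 + 1·9 = -191
t_13 = 1·-191 + 1·118 + -3·9 + 1·109 = 9
t_14 = 1·9 + 1·-191 + -3·118 + 1·9 = -527
t_15 = 1·-527 + 1·9 + -3·-191 + 1·118 = 173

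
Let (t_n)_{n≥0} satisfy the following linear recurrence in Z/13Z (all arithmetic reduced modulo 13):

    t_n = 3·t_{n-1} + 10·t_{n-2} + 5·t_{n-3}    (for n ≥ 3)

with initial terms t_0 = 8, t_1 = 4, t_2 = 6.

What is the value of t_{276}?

t_3 = 3·6 + 10·4 + 5·8 = 7
t_4 = 3·7 + 10·6 + 5·4 = 10
t_5 = 3·10 + 10·7 + 5·6 = 0
t_6 = 3·0 + 10·10 + 5·7 = 5
t_7 = 3·5 + 10·0 + 5·10 = 0
t_8 = 3·0 + 10·5 + 5·0 = 11
Continuing the recurrence:
  t_9 = 6;  t_10 = 11;  t_11 = 5;  t_12 = 12;  t_13 = 11;  t_14 = 9
  t_15 = 2;  t_16 = 8;  t_17 = 11;  t_18 = 6;  t_19 = 12;  t_20 = 8
  t_21 = 5;  t_22 = 12;  t_23 = 9;  t_24 = 3;  t_25 = 3;  t_26 = 6
  t_27 = 11;  t_28 = 4;  t_29 = 9;  t_30 = 5;  t_31 = 8;  t_32 = 2
  t_33 = 7;  t_34 = 3;  t_35 = 11;  t_36 = 7;  t_37 = 3;  t_38 = 4
  t_39 = 12;  t_40 = 0;  t_41 = 10;  t_42 = 12;  t_43 = 6;  t_44 = 6
  t_45 = 8;  t_46 = 10;  t_47 = 10;  t_48 = 1;  t_49 = 10;  t_50 = 12
  t_51 = 11;  t_52 = 8;  t_53 = 12;  t_54 = 2;  t_55 = 10;  t_56 = 6
  t_57 = 11;  t_58 = 0;  t_59 = 10;  t_60 = 7;  t_61 = 4;  t_62 = 2
  t_63 = 3;  t_64 = 10;  t_65 = 5;  t_66 = 0;  t_67 = 9;  t_68 = 0
  t_69 = 12;  t_70 = 3;  t_71 = 12;  t_72 = 9;  t_73 = 6;  t_74 = 12
  t_75 = 11;  t_76 = 1;  t_77 = 4;  t_78 = 12;  t_79 = 3;  t_80 = 6
  t_81 = 4;  t_82 = 9;  t_83 = 6;  t_84 = 11;  t_85 = 8;  t_86 = 8
  t_87 = 3;  t_88 = 12;  t_89 = 2;  t_90 = 11;  t_91 = 9;  t_92 = 4
  t_93 = 1;  t_94 = 10;  t_95 = 8;  t_96 = 12;  t_97 = 10;  t_98 = 8
  t_99 = 2;  t_100 = 6;  t_101 = 0;  t_102 = 5;  t_103 = 6;  t_104 = 3
  t_105 = 3;  t_106 = 4;  t_107 = 5;  t_108 = 5;  t_109 = 7;  t_110 = 5
  t_111 = 6;  t_112 = 12;  t_113 = 4;  t_114 = 6;  t_115 = 1;  t_116 = 5
  t_117 = 3;  t_118 = 12;  t_119 = 0;  t_120 = 5;  t_121 = 10;  t_122 = 2
  t_123 = 1;  t_124 = 8;  t_125 = 5;  t_126 = 9;  t_127 = 0;  t_128 = 11
  t_129 = 0;  t_130 = 6;  t_131 = 8;  t_132 = 6;  t_133 = 11;  t_134 = 3
  t_135 = 6;  t_136 = 12;  t_137 = 7;  t_138 = 2;  t_139 = 6;  t_140 = 8
  t_141 = 3;  t_142 = 2;  t_143 = 11;  t_144 = 3;  t_145 = 12;  t_146 = 4
  t_147 = 4;  t_148 = 8;  t_149 = 6;  t_150 = 1;  t_151 = 12;  t_152 = 11
  t_153 = 2;  t_154 = 7;  t_155 = 5;  t_156 = 4;  t_157 = 6;  t_158 = 5
  t_159 = 4;  t_160 = 1;  t_161 = 3;  t_162 = 0;  t_163 = 9;  t_164 = 3
  t_165 = 8;  t_166 = 8;  t_167 = 2;  t_168 = 9;  t_169 = 9;  t_170 = 10
  t_171 = 9;  t_172 = 3;  t_173 = 6;  t_174 = 2;  t_175 = 3;  t_176 = 7
  t_177 = 9;  t_178 = 8;  t_179 = 6;  t_180 = 0;  t_181 = 9;  t_182 = 5
  t_183 = 1;  t_184 = 7;  t_185 = 4;  t_186 = 9;  t_187 = 11;  t_188 = 0
  t_189 = 12;  t_190 = 0;  t_191 = 3;  t_192 = 4;  t_193 = 3;  t_194 = 12
  t_195 = 8;  t_196 = 3;  t_197 = 6;  t_198 = 10;  t_199 = 1;  t_200 = 3
  t_201 = 4;  t_202 = 8;  t_203 = 1;  t_204 = 12;  t_205 = 8;  t_206 = 6
  t_207 = 2;  t_208 = 2;  t_209 = 4;  t_210 = 3;  t_211 = 7;  t_212 = 6
  t_213 = 12;  t_214 = 1;  t_215 = 10;  t_216 = 9;  t_217 = 2;  t_218 = 3
  t_219 = 9;  t_220 = 2;  t_221 = 7;  t_222 = 8;  t_223 = 0;  t_224 = 11
  t_225 = 8;  t_226 = 4;  t_227 = 4;  t_228 = 1;  t_229 = 11;  t_230 = 11
  t_231 = 5;  t_232 = 11;  t_233 = 8;  t_234 = 3;  t_235 = 1;  t_236 = 8
  t_237 = 10;  t_238 = 11;  t_239 = 4;  t_240 = 3;  t_241 = 0;  t_242 = 11
  t_243 = 9;  t_244 = 7;  t_245 = 10;  t_246 = 2;  t_247 = 11;  t_248 = 12
  t_249 = 0;  t_250 = 6;  t_251 = 0;  t_252 = 8;  t_253 = 2;  t_254 = 8
  t_255 = 6;  t_256 = 4;  t_257 = 8;  t_258 = 3;  t_259 = 5;  t_260 = 7
  t_261 = 8;  t_262 = 2;  t_263 = 4;  t_264 = 7;  t_265 = 6;  t_266 = 4
  t_267 = 3;  t_268 = 1;  t_269 = 1;  t_270 = 2;  t_271 = 8;  t_272 = 10
  t_273 = 3;  t_274 = 6
t_275 = 3·6 + 10·3 + 5·10 = 7
t_276 = 3·7 + 10·6 + 5·3 = 5

5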